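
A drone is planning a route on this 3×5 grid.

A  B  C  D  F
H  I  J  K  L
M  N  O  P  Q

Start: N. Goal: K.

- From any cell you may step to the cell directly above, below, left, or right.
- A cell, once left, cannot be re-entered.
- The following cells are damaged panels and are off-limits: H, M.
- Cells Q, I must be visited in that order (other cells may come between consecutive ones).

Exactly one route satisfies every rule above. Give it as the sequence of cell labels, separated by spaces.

The waypoints must appear in the order Q, I, with no cell reused.
Route from N: 3× right (reaching Q), 2× up (reaching F), 3× left (reaching B), down to I, 2× right (reaching K) — 11 moves in all.
Check: order respected (Q at step 3, I at step 9).

N O P Q L F D C B I J K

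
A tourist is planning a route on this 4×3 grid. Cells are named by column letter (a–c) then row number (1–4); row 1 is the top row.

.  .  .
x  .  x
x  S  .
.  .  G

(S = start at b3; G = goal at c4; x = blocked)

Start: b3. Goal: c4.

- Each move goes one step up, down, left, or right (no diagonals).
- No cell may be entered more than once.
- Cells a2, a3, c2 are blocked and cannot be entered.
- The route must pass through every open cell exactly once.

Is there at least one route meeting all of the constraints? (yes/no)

no

Cell a1 has only one open neighbour but is neither the start nor the goal, so a Hamiltonian route would have to both enter and leave it through the same neighbour — impossible without revisiting.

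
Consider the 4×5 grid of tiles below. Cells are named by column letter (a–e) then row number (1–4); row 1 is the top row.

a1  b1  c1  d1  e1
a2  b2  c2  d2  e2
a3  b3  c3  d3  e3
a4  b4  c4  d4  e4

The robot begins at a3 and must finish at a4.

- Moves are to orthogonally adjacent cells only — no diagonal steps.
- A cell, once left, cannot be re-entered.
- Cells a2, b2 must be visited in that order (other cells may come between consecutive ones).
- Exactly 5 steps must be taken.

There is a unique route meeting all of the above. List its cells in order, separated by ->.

a3 -> a2 -> b2 -> b3 -> b4 -> a4

The waypoints must appear in the order a2, b2, with no cell reused.
Route from a3: up 1 to a2, right 1 to b2, down 2 to b4, left 1 to a4 — 5 moves in all.
Check: order respected (a2 at step 1, b2 at step 2); 5 moves as required.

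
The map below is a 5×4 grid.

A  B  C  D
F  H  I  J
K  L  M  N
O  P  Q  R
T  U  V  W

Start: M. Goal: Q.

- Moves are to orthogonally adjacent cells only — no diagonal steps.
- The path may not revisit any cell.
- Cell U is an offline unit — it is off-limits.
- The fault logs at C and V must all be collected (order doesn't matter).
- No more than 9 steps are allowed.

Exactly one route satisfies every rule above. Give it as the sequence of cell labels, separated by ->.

M -> I -> C -> D -> J -> N -> R -> W -> V -> Q

The budget equals the shortest possible length, so every move has to be on a shortest route through the required cells.
Route from M: up 2 to C, right 1 to D, down 4 to W, left 1 to V, up 1 to Q — 9 moves in all.
Check: all required cells visited; 9 ≤ 9 moves.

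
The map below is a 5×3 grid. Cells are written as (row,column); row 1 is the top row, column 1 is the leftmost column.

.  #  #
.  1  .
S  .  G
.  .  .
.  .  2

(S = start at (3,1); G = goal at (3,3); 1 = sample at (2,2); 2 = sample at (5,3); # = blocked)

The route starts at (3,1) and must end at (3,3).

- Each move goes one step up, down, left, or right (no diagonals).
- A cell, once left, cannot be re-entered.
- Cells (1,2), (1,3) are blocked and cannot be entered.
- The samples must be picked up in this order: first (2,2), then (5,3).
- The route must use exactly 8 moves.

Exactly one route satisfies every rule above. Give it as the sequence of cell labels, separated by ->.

The waypoints must appear in the order (2,2), (5,3), with no cell reused.
Route from (3,1): up to (2,1), right to (2,2), 3× down (reaching (5,2)), right to (5,3), 2× up (reaching (3,3)) — 8 moves in all.
Check: order respected (1 at step 2, 2 at step 6); 8 moves as required.

(3,1) -> (2,1) -> (2,2) -> (3,2) -> (4,2) -> (5,2) -> (5,3) -> (4,3) -> (3,3)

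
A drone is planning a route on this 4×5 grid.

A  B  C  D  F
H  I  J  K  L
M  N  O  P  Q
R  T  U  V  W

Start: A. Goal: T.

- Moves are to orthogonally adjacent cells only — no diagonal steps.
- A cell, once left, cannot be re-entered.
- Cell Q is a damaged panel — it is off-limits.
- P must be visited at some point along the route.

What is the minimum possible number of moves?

8

Any route passes through P somewhere between A and T. Summing Manhattan distances along the two legs (A → P → T) gives a lower bound of 5 + 3 = 8 moves.
A route of 8 moves achieves this: A → H → M → N → O → P → V → U → T.
Since 8 matches the lower bound, it is optimal.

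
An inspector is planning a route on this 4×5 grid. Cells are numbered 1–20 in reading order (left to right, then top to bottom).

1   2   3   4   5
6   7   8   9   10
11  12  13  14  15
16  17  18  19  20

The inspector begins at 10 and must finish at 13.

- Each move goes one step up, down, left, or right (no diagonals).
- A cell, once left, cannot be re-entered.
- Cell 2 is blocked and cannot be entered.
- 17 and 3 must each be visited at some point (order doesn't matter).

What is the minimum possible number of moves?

9

Any route passes through 17 and 3 in some order between 10 and 13. Summing Manhattan distances along each leg and taking the cheapest ordering (10 → 3 → 17 → 13) gives a lower bound of 3 + 4 + 2 = 9 moves.
A route of 9 moves achieves this: 10 → 5 → 4 → 3 → 8 → 7 → 12 → 17 → 18 → 13.
Since 9 matches the lower bound, it is optimal.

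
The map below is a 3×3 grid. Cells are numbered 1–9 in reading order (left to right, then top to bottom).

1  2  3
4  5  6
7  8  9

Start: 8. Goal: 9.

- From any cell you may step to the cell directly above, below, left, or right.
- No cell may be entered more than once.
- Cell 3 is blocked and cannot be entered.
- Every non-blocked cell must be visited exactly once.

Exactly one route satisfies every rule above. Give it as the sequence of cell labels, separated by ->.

8 -> 7 -> 4 -> 1 -> 2 -> 5 -> 6 -> 9

Need to visit all 8 open cells exactly once, starting at 8 and ending at 9.
Cell 6 has only two open neighbours (9 and 5), so the path must pass straight through it: one of those is the cell it's entered from and the other is where it exits.
Route from 8: left 1 to 7, up 2 to 1, right 1 to 2, down 1 to 5, right 1 to 6, down 1 to 9 — 7 moves in all.
Check: all 8 open cells covered.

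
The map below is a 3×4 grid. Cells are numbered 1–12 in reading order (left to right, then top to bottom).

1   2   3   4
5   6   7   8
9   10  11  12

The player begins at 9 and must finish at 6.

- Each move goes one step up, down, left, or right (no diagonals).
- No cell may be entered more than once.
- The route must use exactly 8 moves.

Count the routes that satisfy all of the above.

Need simple routes of exactly 8 moves from 9 to 6 (Manhattan distance 2, so 3 moves are spent on a detour and 3 undoing it).
Enumerating: 9 5 1 2 3 7 11 10 6 | 9 5 1 2 3 4 8 7 6 | 9 10 11 7 3 2 1 5 6 | 9 10 11 7 8 4 3 2 6 | 9 10 11 12 8 4 3 7 6 | 9 10 11 12 8 4 3 2 6 | 9 10 11 12 8 7 3 2 6.
That gives 7 routes.

7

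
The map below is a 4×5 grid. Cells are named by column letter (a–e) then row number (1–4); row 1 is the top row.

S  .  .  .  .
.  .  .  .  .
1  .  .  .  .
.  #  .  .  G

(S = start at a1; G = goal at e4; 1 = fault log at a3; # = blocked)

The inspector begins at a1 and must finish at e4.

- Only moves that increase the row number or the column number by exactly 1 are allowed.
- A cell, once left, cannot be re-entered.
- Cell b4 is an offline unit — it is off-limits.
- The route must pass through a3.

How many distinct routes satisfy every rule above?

A right/down-only route from a1 to e4 makes exactly 3 down-moves and 4 right-moves in some order.
With no other constraints that would be C(7,3) = 35 routes.
Split at a3 and multiply the segment counts (each segment already excludes blocked cells): a1→a3: 1; a3→e4: 3; product = 3.
That gives 3 routes.

3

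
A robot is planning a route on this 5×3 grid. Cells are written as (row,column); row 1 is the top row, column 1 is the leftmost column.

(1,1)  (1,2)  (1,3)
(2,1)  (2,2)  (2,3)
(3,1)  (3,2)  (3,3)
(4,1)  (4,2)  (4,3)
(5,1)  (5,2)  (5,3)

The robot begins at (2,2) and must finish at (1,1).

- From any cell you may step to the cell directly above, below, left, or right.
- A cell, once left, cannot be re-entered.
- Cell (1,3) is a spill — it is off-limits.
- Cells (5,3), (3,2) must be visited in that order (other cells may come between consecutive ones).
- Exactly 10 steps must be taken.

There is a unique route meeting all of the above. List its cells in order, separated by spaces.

(2,2) (2,3) (3,3) (4,3) (5,3) (5,2) (4,2) (3,2) (3,1) (2,1) (1,1)

The waypoints must appear in the order (5,3), (3,2), with no cell reused.
Route from (2,2): right 1 to (2,3), down 3 to (5,3), left 1 to (5,2), up 2 to (3,2), left 1 to (3,1), up 2 to (1,1) — 10 moves in all.
Check: order respected ((5,3) at step 4, (3,2) at step 7); 10 moves as required.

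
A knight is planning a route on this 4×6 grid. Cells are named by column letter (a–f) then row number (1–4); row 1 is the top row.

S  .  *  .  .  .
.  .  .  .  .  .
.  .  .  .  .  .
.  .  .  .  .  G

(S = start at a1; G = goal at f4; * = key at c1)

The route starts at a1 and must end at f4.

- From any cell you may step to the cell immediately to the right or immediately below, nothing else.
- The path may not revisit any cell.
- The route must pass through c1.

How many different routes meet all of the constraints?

20

A right/down-only route from a1 to f4 makes exactly 3 down-moves and 5 right-moves in some order.
With no other constraints that would be C(8,3) = 56 routes.
Split at c1 and multiply the segment counts: a1→c1: 1; c1→f4: 20; product = 20.
That gives 20 routes.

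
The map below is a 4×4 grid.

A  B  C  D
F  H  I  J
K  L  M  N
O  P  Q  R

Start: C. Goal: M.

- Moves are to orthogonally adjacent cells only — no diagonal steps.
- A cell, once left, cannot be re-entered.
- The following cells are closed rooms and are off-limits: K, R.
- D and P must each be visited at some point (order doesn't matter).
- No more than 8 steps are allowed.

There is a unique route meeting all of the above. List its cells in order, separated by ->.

Any route must reach D and P and still end at M within 8 moves, so the order of the required stops is forced.
Route from C: right to D, down to J, 2× left (reaching H), 2× down (reaching P), right to Q, up to M — 8 moves in all.
Check: all required cells visited; 8 ≤ 8 moves.

C -> D -> J -> I -> H -> L -> P -> Q -> M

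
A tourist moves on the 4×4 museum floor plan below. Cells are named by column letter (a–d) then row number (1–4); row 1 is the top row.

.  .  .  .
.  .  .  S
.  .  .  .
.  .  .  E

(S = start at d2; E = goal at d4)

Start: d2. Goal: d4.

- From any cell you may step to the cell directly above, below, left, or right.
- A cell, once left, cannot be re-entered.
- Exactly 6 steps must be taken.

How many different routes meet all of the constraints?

7

Need simple routes of exactly 6 moves from d2 to d4 (Manhattan distance 2, so 2 moves are spent on a detour and 2 undoing it).
Enumerating: d2 d1 c1 c2 c3 c4 d4 | d2 d1 c1 c2 c3 d3 d4 | d2 d3 c3 b3 b4 c4 d4 | d2 c2 c3 b3 b4 c4 d4 | d2 c2 b2 b3 b4 c4 d4 | d2 c2 b2 b3 c3 c4 d4 | d2 c2 b2 b3 c3 d3 d4.
That gives 7 routes.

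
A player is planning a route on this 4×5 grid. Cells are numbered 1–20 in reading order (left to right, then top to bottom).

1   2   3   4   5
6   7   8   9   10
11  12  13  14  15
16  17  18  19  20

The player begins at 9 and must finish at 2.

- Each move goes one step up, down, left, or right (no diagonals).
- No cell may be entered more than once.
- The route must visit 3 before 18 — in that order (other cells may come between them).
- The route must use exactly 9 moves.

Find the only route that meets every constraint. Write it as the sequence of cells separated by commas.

9, 4, 3, 8, 13, 18, 17, 12, 7, 2

The waypoints must appear in the order 3, 18, with no cell reused.
Route from 9: up to 4, left to 3, 3× down (reaching 18), left to 17, 3× up (reaching 2) — 9 moves in all.
Check: order respected (3 at step 2, 18 at step 5); 9 moves as required.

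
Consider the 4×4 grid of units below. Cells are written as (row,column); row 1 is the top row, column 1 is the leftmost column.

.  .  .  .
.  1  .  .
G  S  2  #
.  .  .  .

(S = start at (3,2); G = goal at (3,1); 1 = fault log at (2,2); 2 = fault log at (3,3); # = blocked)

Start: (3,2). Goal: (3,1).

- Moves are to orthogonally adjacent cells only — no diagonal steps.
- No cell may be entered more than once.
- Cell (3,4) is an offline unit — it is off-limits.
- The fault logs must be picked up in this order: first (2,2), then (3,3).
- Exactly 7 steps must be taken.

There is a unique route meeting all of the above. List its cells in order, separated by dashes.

(3,2) - (2,2) - (2,3) - (3,3) - (4,3) - (4,2) - (4,1) - (3,1)

The waypoints must appear in the order (2,2), (3,3), with no cell reused.
Route from (3,2): up 1 to (2,2), right 1 to (2,3), down 2 to (4,3), left 2 to (4,1), up 1 to (3,1) — 7 moves in all.
Check: order respected (1 at step 1, 2 at step 3); 7 moves as required.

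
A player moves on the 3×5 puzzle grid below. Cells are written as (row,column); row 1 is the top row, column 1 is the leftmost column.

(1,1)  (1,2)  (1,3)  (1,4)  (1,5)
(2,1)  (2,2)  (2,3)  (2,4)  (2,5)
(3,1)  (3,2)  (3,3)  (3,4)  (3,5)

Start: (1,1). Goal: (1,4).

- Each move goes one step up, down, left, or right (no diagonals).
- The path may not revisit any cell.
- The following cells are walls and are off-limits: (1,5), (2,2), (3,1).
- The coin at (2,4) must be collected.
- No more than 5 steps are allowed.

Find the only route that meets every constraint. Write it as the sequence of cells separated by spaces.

(1,1) (1,2) (1,3) (2,3) (2,4) (1,4)

Any route must reach (2,4) and still end at (1,4) within 5 moves, so the order of the required stops is forced.
Route from (1,1): right 2 to (1,3), down 1 to (2,3), right 1 to (2,4), up 1 to (1,4) — 5 moves in all.
Check: all required cells visited; 5 ≤ 5 moves.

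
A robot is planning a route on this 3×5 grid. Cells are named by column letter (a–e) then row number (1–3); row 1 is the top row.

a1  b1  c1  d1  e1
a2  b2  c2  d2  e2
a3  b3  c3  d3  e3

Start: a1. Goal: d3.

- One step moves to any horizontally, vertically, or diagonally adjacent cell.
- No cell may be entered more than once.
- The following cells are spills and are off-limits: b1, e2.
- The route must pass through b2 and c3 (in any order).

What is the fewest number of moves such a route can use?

3

Any route passes through b2 and c3 in some order between a1 and d3. Summing Chebyshev distances along each leg and taking the cheapest ordering (a1 → b2 → c3 → d3) gives a lower bound of 1 + 1 + 1 = 3 moves.
A route of 3 moves achieves this: a1 → b2 → c3 → d3.
Since 3 matches the lower bound, it is optimal.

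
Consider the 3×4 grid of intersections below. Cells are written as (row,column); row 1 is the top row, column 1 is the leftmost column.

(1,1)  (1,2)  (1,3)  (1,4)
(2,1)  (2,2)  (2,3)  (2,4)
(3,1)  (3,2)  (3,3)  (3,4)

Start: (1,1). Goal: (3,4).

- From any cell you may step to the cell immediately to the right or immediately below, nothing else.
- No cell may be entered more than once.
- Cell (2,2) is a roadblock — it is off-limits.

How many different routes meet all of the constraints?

A right/down-only route from (1,1) to (3,4) makes exactly 2 down-moves and 3 right-moves in some order.
With no other constraints that would be C(5,2) = 10 routes.
Subtract routes through each blocked cell (inclusion–exclusion for overlaps): − through (2,2): 6 → 4.
That gives 4 routes.

4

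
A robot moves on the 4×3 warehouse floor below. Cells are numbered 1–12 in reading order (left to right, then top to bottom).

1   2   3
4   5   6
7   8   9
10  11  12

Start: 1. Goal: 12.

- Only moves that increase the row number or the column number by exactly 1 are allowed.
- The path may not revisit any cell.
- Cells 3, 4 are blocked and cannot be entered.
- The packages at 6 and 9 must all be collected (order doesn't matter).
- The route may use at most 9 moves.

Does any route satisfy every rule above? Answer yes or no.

yes

One route that works: 1 → 2 → 5 → 6 → 9 → 12.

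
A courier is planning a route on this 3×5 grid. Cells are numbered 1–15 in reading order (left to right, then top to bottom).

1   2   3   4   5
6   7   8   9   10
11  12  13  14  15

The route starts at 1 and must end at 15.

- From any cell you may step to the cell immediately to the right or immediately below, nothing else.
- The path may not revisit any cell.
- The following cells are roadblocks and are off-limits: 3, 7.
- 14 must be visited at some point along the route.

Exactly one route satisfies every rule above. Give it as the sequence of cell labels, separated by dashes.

Moves only go right or down, so the column and row indices never decrease.
Route from 1: down 2 to 11, right 4 to 15 — 6 moves in all.
Check: all required cells visited.

1 - 6 - 11 - 12 - 13 - 14 - 15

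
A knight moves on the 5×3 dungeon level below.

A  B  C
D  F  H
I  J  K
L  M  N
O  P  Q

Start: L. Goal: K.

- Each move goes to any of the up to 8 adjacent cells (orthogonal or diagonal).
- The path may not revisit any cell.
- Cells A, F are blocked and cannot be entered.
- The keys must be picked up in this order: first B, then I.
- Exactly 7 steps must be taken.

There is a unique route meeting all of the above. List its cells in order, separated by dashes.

The waypoints must appear in the order B, I, with no cell reused.
Route from L: up-right 2 to H, up-left 1 to B, down-left 1 to D, down 1 to I, down-right 1 to M, up-right 1 to K — 7 moves in all.
Check: order respected (B at step 3, I at step 5); 7 moves as required.

L - J - H - B - D - I - M - K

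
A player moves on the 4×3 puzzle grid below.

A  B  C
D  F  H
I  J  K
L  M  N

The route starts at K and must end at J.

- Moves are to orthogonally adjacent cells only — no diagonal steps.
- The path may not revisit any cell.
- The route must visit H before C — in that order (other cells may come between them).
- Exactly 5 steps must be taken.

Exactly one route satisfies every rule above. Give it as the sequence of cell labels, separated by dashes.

The waypoints must appear in the order H, C, with no cell reused.
Route from K: 2× up (reaching C), left to B, 2× down (reaching J) — 5 moves in all.
Check: order respected (H at step 1, C at step 2); 5 moves as required.

K - H - C - B - F - J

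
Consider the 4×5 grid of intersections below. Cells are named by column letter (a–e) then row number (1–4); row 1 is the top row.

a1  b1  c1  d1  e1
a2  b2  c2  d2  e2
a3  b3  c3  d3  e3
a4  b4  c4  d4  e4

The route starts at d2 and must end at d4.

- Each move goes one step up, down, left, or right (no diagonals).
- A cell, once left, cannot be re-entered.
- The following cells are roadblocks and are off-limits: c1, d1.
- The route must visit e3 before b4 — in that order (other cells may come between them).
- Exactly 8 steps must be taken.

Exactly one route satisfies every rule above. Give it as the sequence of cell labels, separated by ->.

d2 -> e2 -> e3 -> d3 -> c3 -> b3 -> b4 -> c4 -> d4

The waypoints must appear in the order e3, b4, with no cell reused.
Route from d2: right 1 to e2, down 1 to e3, left 3 to b3, down 1 to b4, right 2 to d4 — 8 moves in all.
Check: order respected (e3 at step 2, b4 at step 6); 8 moves as required.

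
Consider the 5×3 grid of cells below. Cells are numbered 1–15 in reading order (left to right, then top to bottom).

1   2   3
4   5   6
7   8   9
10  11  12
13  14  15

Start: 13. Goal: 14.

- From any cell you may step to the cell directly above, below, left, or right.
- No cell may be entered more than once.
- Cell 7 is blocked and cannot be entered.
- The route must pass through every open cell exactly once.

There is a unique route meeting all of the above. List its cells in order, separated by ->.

Need to visit all 14 open cells exactly once, starting at 13 and ending at 14.
Cell 1 has only two open neighbours (4 and 2), so the path must pass straight through it: one of those is the cell it's entered from and the other is where it exits.
Route from 13: up 1 to 10, right 1 to 11, up 2 to 5, left 1 to 4, up 1 to 1, right 2 to 3, down 4 to 15, left 1 to 14 — 13 moves in all.
Check: all 14 open cells covered.

13 -> 10 -> 11 -> 8 -> 5 -> 4 -> 1 -> 2 -> 3 -> 6 -> 9 -> 12 -> 15 -> 14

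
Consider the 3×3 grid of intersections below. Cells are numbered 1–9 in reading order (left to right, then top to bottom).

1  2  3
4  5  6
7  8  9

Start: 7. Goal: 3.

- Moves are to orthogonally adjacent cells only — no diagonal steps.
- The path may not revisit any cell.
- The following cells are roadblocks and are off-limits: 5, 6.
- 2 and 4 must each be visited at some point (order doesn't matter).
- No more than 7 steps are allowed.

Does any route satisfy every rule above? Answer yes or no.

yes

One route that works: 7 → 4 → 1 → 2 → 3.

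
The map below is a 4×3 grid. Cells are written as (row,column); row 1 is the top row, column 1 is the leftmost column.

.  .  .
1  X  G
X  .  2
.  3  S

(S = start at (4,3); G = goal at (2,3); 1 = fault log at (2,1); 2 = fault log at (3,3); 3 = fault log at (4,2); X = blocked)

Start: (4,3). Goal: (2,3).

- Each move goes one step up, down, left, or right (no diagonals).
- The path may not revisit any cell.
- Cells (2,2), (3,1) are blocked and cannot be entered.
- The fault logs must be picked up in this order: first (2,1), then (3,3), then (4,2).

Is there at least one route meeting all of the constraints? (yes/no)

(2,1) must be visited but has only one open neighbour ((1,1)), and it is neither the start nor the goal — the route would have to enter and leave through (1,1), re-entering it.

no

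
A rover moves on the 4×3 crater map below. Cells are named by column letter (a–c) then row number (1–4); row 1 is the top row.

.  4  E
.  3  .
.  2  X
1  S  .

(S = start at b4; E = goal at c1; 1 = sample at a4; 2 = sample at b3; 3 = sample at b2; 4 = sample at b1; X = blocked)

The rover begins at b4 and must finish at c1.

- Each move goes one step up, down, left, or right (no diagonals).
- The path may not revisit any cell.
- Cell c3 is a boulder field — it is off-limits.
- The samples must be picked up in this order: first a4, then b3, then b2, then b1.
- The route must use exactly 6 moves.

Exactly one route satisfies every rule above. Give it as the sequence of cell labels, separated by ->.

b4 -> a4 -> a3 -> b3 -> b2 -> b1 -> c1

The waypoints must appear in the order a4, b3, b2, b1, with no cell reused.
Route from b4: left to a4, up to a3, right to b3, 2× up (reaching b1), right to c1 — 6 moves in all.
Check: order respected (1 at step 1, 2 at step 3, 3 at step 4, 4 at step 5); 6 moves as required.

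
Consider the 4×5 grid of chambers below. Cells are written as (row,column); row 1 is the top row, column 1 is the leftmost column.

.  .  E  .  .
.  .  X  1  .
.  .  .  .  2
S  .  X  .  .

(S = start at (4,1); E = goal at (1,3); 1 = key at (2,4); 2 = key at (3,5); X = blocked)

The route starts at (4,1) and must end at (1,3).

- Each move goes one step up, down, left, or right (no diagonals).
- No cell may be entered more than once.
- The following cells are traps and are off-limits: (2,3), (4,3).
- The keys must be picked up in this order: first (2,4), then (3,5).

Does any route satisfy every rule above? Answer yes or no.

no

Ignoring the required order, 8 revisit-free routes from (4,1) to (1,3) pass through all of (2,4) and (3,5); the waypoint orders that occur are (3,5) → (2,4) (8) — never (2,4) → (3,5).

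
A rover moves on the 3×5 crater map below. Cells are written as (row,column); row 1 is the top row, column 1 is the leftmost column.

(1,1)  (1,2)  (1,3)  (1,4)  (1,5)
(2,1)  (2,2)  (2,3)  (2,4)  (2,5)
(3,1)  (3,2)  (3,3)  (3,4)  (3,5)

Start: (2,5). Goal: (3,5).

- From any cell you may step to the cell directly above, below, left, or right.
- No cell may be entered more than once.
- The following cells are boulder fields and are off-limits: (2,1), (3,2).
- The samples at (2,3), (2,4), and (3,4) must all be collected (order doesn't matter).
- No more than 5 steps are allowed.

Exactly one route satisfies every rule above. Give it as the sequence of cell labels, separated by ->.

(2,5) -> (2,4) -> (2,3) -> (3,3) -> (3,4) -> (3,5)

Any route must reach (2,3), (2,4), and (3,4) and still end at (3,5) within 5 moves, so the order of the required stops is forced.
Route from (2,5): left 2 to (2,3), down 1 to (3,3), right 2 to (3,5) — 5 moves in all.
Check: all required cells visited; 5 ≤ 5 moves.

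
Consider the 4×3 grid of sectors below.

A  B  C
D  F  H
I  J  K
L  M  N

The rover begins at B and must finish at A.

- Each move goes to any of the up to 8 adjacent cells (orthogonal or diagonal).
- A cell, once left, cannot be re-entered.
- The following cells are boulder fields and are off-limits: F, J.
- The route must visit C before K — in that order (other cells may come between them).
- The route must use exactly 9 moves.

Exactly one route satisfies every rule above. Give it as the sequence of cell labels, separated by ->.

The waypoints must appear in the order C, K, with no cell reused.
Route from B: right 1 to C, down 3 to N, left 2 to L, up 3 to A — 9 moves in all.
Check: order respected (C at step 1, K at step 3); 9 moves as required.

B -> C -> H -> K -> N -> M -> L -> I -> D -> A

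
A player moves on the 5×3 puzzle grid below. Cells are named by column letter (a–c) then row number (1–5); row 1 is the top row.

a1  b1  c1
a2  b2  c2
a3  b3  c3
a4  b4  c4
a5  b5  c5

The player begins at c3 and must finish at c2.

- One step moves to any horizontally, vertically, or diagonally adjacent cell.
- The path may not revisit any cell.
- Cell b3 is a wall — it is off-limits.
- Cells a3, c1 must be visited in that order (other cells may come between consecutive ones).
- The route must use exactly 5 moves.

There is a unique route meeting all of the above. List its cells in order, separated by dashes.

c3 - b4 - a3 - b2 - c1 - c2

The waypoints must appear in the order a3, c1, with no cell reused.
Route from c3: down-left 1 to b4, up-left 1 to a3, up-right 2 to c1, down 1 to c2 — 5 moves in all.
Check: order respected (a3 at step 2, c1 at step 4); 5 moves as required.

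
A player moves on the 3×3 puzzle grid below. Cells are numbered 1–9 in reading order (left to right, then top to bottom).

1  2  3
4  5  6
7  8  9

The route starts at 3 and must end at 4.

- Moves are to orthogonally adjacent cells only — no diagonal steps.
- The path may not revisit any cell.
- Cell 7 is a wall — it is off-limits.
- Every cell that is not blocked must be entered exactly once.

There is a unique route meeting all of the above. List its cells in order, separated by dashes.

3 - 6 - 9 - 8 - 5 - 2 - 1 - 4

Need to visit all 8 open cells exactly once, starting at 3 and ending at 4.
Cell 9 has only two open neighbours (6 and 8), so the path must pass straight through it: one of those is the cell it's entered from and the other is where it exits.
Route from 3: down 2 to 9, left 1 to 8, up 2 to 2, left 1 to 1, down 1 to 4 — 7 moves in all.
Check: all 8 open cells covered.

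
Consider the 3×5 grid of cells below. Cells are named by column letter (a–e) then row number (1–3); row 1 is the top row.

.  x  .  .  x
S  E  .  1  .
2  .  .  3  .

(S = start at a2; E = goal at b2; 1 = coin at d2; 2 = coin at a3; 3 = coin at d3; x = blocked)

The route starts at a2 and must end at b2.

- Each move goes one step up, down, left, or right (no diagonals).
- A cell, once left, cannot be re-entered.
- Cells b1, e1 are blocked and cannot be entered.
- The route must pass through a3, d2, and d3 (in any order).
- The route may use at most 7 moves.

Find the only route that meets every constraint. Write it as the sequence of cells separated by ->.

a2 -> a3 -> b3 -> c3 -> d3 -> d2 -> c2 -> b2

The budget equals the shortest possible length, so every move has to be on a shortest route through the required cells.
Route from a2: down to a3, 3× right (reaching d3), up to d2, 2× left (reaching b2) — 7 moves in all.
Check: all required cells visited; 7 ≤ 7 moves.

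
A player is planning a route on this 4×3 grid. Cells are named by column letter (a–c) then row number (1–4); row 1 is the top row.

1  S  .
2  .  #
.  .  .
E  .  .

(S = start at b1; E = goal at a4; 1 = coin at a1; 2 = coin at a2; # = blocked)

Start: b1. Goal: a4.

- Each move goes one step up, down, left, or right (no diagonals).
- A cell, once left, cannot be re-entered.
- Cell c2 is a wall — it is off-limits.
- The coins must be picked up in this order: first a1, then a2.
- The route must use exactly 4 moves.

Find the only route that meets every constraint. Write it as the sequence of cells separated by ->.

The waypoints must appear in the order a1, a2, with no cell reused.
Route from b1: left 1 to a1, down 3 to a4 — 4 moves in all.
Check: order respected (1 at step 1, 2 at step 2); 4 moves as required.

b1 -> a1 -> a2 -> a3 -> a4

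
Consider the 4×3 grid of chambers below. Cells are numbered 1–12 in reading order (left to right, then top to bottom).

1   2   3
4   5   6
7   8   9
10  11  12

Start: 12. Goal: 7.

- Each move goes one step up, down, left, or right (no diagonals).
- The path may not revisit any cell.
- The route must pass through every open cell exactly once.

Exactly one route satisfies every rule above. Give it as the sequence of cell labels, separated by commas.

12, 9, 6, 3, 2, 1, 4, 5, 8, 11, 10, 7

Need to visit all 12 open cells exactly once, starting at 12 and ending at 7.
Cell 1 has only two open neighbours (4 and 2), so the path must pass straight through it: one of those is the cell it's entered from and the other is where it exits.
Route from 12: up 3 to 3, left 2 to 1, down 1 to 4, right 1 to 5, down 2 to 11, left 1 to 10, up 1 to 7 — 11 moves in all.
Check: all 12 open cells covered.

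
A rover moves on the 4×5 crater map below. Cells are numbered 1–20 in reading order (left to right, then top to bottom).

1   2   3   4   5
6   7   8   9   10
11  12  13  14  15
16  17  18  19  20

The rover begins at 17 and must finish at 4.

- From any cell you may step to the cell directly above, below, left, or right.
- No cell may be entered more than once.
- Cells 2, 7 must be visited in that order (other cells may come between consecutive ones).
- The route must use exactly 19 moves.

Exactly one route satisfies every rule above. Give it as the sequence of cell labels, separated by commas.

The waypoints must appear in the order 2, 7, with no cell reused.
Route from 17: left 1 to 16, up 3 to 1, right 2 to 3, down 1 to 8, left 1 to 7, down 1 to 12, right 1 to 13, down 1 to 18, right 2 to 20, up 1 to 15, left 1 to 14, up 1 to 9, right 1 to 10, up 1 to 5, left 1 to 4 — 19 moves in all.
Check: order respected (2 at step 5, 7 at step 8); 19 moves as required.

17, 16, 11, 6, 1, 2, 3, 8, 7, 12, 13, 18, 19, 20, 15, 14, 9, 10, 5, 4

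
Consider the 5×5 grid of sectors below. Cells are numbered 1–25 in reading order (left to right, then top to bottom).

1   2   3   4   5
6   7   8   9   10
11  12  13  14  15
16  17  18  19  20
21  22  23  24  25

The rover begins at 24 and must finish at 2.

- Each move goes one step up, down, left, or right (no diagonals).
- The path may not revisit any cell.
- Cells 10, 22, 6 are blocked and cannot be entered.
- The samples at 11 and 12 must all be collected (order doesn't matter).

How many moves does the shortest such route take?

8

Any route passes through 11 and 12 in some order between 24 and 2. Summing Manhattan distances along each leg and taking the cheapest ordering (24 → 12 → 11 → 2) gives a lower bound of 4 + 1 + 3 = 8 moves.
A route of 8 moves achieves this: 24 → 19 → 18 → 17 → 16 → 11 → 12 → 7 → 2.
Since 8 matches the lower bound, it is optimal.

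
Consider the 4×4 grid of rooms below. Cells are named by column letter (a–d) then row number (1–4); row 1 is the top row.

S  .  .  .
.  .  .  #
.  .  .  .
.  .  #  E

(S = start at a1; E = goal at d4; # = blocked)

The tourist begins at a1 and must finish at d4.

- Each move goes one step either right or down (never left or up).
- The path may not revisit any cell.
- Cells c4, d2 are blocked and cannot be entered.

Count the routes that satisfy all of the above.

A right/down-only route from a1 to d4 makes exactly 3 down-moves and 3 right-moves in some order.
With no other constraints that would be C(6,3) = 20 routes.
Subtract routes through each blocked cell (inclusion–exclusion for overlaps): − through d2: 4 − through c4: 10 → 6.
That gives 6 routes.

6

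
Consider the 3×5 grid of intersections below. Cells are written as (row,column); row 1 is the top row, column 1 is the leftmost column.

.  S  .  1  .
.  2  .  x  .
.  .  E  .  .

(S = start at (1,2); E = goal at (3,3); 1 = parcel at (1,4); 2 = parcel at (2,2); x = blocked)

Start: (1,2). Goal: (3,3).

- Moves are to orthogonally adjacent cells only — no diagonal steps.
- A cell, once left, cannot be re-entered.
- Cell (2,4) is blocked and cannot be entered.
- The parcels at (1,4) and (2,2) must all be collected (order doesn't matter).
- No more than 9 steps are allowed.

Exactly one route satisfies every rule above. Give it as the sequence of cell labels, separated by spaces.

(1,2) (2,2) (2,3) (1,3) (1,4) (1,5) (2,5) (3,5) (3,4) (3,3)

The 9-move cap with required stops at (1,4), (2,2) leaves no slack for detours.
Route from (1,2): down to (2,2), right to (2,3), up to (1,3), 2× right (reaching (1,5)), 2× down (reaching (3,5)), 2× left (reaching (3,3)) — 9 moves in all.
Check: all required cells visited; 9 ≤ 9 moves.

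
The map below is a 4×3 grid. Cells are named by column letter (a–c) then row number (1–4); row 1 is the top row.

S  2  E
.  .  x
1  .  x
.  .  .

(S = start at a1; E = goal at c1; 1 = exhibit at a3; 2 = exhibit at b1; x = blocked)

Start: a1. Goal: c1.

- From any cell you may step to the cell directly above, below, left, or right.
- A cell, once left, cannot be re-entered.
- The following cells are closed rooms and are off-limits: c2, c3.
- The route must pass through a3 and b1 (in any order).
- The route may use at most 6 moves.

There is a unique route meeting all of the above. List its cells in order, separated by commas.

a1, a2, a3, b3, b2, b1, c1

The budget equals the shortest possible length, so every move has to be on a shortest route through the required cells.
Route from a1: down 2 to a3, right 1 to b3, up 2 to b1, right 1 to c1 — 6 moves in all.
Check: all required cells visited; 6 ≤ 6 moves.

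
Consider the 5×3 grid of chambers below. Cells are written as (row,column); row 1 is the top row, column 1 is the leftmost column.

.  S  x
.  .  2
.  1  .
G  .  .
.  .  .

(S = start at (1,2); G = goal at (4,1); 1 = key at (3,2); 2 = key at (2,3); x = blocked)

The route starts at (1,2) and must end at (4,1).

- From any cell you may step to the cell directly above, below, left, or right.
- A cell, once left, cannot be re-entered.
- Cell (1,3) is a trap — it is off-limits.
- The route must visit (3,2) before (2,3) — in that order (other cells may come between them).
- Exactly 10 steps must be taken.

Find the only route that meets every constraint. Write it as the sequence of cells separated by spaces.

The waypoints must appear in the order (3,2), (2,3), with no cell reused.
Route from (1,2): left 1 to (1,1), down 2 to (3,1), right 1 to (3,2), up 1 to (2,2), right 1 to (2,3), down 2 to (4,3), left 2 to (4,1) — 10 moves in all.
Check: order respected (1 at step 4, 2 at step 6); 10 moves as required.

(1,2) (1,1) (2,1) (3,1) (3,2) (2,2) (2,3) (3,3) (4,3) (4,2) (4,1)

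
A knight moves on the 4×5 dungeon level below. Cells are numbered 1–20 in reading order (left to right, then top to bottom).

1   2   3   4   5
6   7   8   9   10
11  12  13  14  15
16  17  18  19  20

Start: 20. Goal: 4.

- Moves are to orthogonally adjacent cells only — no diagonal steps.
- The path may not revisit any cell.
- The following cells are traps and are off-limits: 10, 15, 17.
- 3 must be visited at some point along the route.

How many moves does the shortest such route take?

Any route passes through 3 somewhere between 20 and 4. Summing Manhattan distances along the two legs (20 → 3 → 4) gives a lower bound of 5 + 1 = 6 moves.
A route of 6 moves achieves this: 20 → 19 → 14 → 9 → 8 → 3 → 4.
Since 6 matches the lower bound, it is optimal.

6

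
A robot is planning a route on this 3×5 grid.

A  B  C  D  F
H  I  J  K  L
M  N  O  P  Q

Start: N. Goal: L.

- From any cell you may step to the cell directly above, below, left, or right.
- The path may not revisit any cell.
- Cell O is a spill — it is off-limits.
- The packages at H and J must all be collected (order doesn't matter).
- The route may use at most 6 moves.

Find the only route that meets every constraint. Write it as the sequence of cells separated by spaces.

N M H I J K L

Any route must reach H and J and still end at L within 6 moves, so the order of the required stops is forced.
Route from N: left to M, up to H, 4× right (reaching L) — 6 moves in all.
Check: all required cells visited; 6 ≤ 6 moves.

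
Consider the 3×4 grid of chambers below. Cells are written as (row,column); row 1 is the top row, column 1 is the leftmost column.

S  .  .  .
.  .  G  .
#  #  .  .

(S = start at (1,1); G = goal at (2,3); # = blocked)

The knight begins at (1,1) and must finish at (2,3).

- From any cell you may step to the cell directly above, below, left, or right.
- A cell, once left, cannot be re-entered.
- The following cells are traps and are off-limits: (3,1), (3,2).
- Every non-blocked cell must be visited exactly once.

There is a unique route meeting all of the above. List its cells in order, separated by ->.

Need to visit all 10 open cells exactly once, starting at (1,1) and ending at (2,3).
Cell (2,1) has only two open neighbours ((1,1) and (2,2)), so the path must pass straight through it: one of those is the cell it's entered from and the other is where it exits.
Route from (1,1): down 1 to (2,1), right 1 to (2,2), up 1 to (1,2), right 2 to (1,4), down 2 to (3,4), left 1 to (3,3), up 1 to (2,3) — 9 moves in all.
Check: all 10 open cells covered.

(1,1) -> (2,1) -> (2,2) -> (1,2) -> (1,3) -> (1,4) -> (2,4) -> (3,4) -> (3,3) -> (2,3)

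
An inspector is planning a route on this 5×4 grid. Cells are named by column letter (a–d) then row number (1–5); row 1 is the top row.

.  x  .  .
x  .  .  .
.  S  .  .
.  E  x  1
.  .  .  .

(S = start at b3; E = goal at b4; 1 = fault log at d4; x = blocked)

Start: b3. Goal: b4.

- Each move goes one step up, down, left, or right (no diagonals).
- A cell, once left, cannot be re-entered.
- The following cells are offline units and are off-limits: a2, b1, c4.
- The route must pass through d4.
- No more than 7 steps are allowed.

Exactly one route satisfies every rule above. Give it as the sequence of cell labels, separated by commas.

b3, c3, d3, d4, d5, c5, b5, b4

The 7-move cap with required stops at d4 leaves no slack for detours.
Route from b3: 2× right (reaching d3), 2× down (reaching d5), 2× left (reaching b5), up to b4 — 7 moves in all.
Check: all required cells visited; 7 ≤ 7 moves.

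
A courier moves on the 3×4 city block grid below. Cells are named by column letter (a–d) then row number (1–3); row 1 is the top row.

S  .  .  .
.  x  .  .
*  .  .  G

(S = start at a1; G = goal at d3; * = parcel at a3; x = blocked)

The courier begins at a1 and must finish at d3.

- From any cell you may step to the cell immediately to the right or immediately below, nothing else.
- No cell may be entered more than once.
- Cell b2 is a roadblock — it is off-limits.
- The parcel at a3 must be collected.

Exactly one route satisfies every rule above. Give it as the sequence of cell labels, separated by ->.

a1 -> a2 -> a3 -> b3 -> c3 -> d3

Moves only go right or down, so the column and row indices never decrease.
Route from a1: down 2 to a3, right 3 to d3 — 5 moves in all.
Check: all required cells visited.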